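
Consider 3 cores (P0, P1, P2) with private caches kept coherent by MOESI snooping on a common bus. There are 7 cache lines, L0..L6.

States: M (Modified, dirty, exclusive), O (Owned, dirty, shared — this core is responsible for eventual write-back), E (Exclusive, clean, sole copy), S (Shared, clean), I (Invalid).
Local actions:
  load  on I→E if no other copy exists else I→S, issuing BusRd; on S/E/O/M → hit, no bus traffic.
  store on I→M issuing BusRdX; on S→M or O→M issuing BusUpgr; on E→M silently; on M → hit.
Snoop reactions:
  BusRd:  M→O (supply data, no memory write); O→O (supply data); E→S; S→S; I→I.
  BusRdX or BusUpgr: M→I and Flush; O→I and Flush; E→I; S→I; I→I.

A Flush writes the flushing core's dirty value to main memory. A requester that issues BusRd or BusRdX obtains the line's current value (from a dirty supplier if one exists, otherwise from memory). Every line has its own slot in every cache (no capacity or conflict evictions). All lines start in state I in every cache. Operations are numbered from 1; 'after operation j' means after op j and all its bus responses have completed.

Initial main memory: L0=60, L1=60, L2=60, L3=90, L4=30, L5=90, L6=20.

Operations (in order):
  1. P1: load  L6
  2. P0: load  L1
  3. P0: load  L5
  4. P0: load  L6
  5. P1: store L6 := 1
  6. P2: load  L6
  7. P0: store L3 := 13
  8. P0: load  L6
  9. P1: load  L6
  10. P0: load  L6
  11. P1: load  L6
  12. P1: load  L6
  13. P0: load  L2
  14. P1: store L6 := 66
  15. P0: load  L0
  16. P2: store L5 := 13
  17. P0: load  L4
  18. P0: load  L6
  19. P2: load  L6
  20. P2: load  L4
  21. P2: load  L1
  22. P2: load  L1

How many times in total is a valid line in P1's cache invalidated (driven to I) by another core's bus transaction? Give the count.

[1] P1: load  L6 | P0:I, P1:E(20), P2:I | bus: BusRd
[2] P0: load  L1 | P0:E(60), P1:I, P2:I | bus: BusRd
[3] P0: load  L5 | P0:E(90), P1:I, P2:I | bus: BusRd
[4] P0: load  L6 | P0:S(20), P1:S(20), P2:I | bus: BusRd
[5] P1: store L6 := 1 | P0:I, P1:M(1), P2:I | bus: BusUpgr
[6] P2: load  L6 | P0:I, P1:O(1), P2:S(1) | bus: BusRd
[7] P0: store L3 := 13 | P0:M(13), P1:I, P2:I | bus: BusRdX
[8] P0: load  L6 | P0:S(1), P1:O(1), P2:S(1) | bus: BusRd
[9] P1: load  L6 | P0:S(1), P1:O(1), P2:S(1) | bus: none
[10] P0: load  L6 | P0:S(1), P1:O(1), P2:S(1) | bus: none
[11] P1: load  L6 | P0:S(1), P1:O(1), P2:S(1) | bus: none
[12] P1: load  L6 | P0:S(1), P1:O(1), P2:S(1) | bus: none
[13] P0: load  L2 | P0:E(60), P1:I, P2:I | bus: BusRd
[14] P1: store L6 := 66 | P0:I, P1:M(66), P2:I | bus: BusUpgr
[15] P0: load  L0 | P0:E(60), P1:I, P2:I | bus: BusRd
[16] P2: store L5 := 13 | P0:I, P1:I, P2:M(13) | bus: BusRdX
[17] P0: load  L4 | P0:E(30), P1:I, P2:I | bus: BusRd
[18] P0: load  L6 | P0:S(66), P1:O(66), P2:I | bus: BusRd
[19] P2: load  L6 | P0:S(66), P1:O(66), P2:S(66) | bus: BusRd
[20] P2: load  L4 | P0:S(30), P1:I, P2:S(30) | bus: BusRd
[21] P2: load  L1 | P0:S(60), P1:I, P2:S(60) | bus: BusRd
[22] P2: load  L1 | P0:S(60), P1:I, P2:S(60) | bus: none

invalidations = 0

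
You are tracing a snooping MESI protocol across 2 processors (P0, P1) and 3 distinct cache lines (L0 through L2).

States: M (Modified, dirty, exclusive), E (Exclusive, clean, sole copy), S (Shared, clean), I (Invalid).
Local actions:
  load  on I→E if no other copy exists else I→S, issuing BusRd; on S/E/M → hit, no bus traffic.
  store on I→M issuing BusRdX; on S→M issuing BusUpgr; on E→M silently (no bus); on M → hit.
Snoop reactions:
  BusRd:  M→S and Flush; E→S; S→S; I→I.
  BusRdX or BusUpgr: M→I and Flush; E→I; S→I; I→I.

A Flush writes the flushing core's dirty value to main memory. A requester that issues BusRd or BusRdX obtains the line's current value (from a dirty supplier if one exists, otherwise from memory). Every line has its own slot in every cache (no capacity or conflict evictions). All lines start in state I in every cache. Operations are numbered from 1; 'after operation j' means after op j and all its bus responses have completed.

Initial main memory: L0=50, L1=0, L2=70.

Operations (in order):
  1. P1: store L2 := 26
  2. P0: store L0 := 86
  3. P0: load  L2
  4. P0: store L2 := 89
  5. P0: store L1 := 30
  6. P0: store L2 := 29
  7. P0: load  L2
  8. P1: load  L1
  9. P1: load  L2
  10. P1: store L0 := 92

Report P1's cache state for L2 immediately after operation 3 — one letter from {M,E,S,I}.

step 1: P1: store L2 := 26  ⟶  IM  (L2)  txn=BusRdX  M[L2]=70
step 2: P0: store L0 := 86  ⟶  MI  (L0)  txn=BusRdX  M[L0]=50
step 3: P0: load  L2  ⟶  SS  (L2)  txn=BusRd+Flush  M[L2]=26
step 4: P0: store L2 := 89  ⟶  MI  (L2)  txn=BusUpgr  M[L2]=26
step 5: P0: store L1 := 30  ⟶  MI  (L1)  txn=BusRdX  M[L1]=0
step 6: P0: store L2 := 29  ⟶  MI  (L2)  txn=∅  M[L2]=26
step 7: P0: load  L2  ⟶  MI  (L2)  txn=∅  M[L2]=26
step 8: P1: load  L1  ⟶  SS  (L1)  txn=BusRd+Flush  M[L1]=30
step 9: P1: load  L2  ⟶  SS  (L2)  txn=BusRd+Flush  M[L2]=29
step 10: P1: store L0 := 92  ⟶  IM  (L0)  txn=BusRdX+Flush  M[L0]=86

state = S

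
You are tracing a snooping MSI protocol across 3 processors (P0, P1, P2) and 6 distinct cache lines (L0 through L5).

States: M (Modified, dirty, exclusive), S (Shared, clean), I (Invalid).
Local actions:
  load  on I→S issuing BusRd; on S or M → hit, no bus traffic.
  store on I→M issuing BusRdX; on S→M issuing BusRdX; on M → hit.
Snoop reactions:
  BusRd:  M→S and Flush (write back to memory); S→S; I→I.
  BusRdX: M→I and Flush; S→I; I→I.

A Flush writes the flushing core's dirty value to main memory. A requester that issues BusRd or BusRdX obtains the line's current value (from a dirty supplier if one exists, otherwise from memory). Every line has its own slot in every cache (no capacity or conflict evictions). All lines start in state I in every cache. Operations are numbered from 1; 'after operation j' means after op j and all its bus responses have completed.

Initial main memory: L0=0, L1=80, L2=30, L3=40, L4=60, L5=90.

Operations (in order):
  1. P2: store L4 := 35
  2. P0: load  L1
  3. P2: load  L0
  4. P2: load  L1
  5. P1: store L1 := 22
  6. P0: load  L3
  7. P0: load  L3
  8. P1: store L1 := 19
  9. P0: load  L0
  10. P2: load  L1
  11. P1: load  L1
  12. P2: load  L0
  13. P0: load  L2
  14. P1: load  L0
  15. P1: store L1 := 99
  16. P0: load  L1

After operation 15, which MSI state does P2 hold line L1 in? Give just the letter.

state = I

[1] P2: store L4 := 35 | P0:I, P1:I, P2:M(35) | bus: BusRdX
[2] P0: load  L1 | P0:S(80), P1:I, P2:I | bus: BusRd
[3] P2: load  L0 | P0:I, P1:I, P2:S(0) | bus: BusRd
[4] P2: load  L1 | P0:S(80), P1:I, P2:S(80) | bus: BusRd
[5] P1: store L1 := 22 | P0:I, P1:M(22), P2:I | bus: BusRdX
[6] P0: load  L3 | P0:S(40), P1:I, P2:I | bus: BusRd
[7] P0: load  L3 | P0:S(40), P1:I, P2:I | bus: none
[8] P1: store L1 := 19 | P0:I, P1:M(19), P2:I | bus: none
[9] P0: load  L0 | P0:S(0), P1:I, P2:S(0) | bus: BusRd
[10] P2: load  L1 | P0:I, P1:S(19), P2:S(19) | bus: BusRd,Flush
[11] P1: load  L1 | P0:I, P1:S(19), P2:S(19) | bus: none
[12] P2: load  L0 | P0:S(0), P1:I, P2:S(0) | bus: none
[13] P0: load  L2 | P0:S(30), P1:I, P2:I | bus: BusRd
[14] P1: load  L0 | P0:S(0), P1:S(0), P2:S(0) | bus: BusRd
[15] P1: store L1 := 99 | P0:I, P1:M(99), P2:I | bus: BusRdX
[16] P0: load  L1 | P0:S(99), P1:S(99), P2:I | bus: BusRd,Flush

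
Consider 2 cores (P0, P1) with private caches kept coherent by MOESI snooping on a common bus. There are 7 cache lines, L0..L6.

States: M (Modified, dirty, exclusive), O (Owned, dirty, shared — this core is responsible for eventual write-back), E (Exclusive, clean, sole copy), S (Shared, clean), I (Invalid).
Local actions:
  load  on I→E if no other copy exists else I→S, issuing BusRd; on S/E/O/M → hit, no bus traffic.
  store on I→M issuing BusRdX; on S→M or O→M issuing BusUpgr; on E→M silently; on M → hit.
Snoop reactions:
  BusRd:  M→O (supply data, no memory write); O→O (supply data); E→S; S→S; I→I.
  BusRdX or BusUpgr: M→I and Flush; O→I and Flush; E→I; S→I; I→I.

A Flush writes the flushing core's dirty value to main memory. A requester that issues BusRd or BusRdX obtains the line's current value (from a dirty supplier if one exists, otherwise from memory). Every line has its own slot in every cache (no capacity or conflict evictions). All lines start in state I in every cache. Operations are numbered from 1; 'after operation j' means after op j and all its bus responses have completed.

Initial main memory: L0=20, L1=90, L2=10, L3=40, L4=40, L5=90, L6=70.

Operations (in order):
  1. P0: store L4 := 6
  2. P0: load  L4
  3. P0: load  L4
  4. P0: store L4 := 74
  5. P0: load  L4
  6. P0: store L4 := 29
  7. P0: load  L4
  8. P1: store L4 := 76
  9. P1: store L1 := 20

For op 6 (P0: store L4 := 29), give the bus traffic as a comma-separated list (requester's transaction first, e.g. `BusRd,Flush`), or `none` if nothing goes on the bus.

bus = none

step 1: P0: store L4 := 6  ⟶  MI  (L4)  txn=BusRdX  M[L4]=40
step 2: P0: load  L4  ⟶  MI  (L4)  txn=∅  M[L4]=40
step 3: P0: load  L4  ⟶  MI  (L4)  txn=∅  M[L4]=40
step 4: P0: store L4 := 74  ⟶  MI  (L4)  txn=∅  M[L4]=40
step 5: P0: load  L4  ⟶  MI  (L4)  txn=∅  M[L4]=40
step 6: P0: store L4 := 29  ⟶  MI  (L4)  txn=∅  M[L4]=40
step 7: P0: load  L4  ⟶  MI  (L4)  txn=∅  M[L4]=40
step 8: P1: store L4 := 76  ⟶  IM  (L4)  txn=BusRdX+Flush  M[L4]=29
step 9: P1: store L1 := 20  ⟶  IM  (L1)  txn=BusRdX  M[L1]=90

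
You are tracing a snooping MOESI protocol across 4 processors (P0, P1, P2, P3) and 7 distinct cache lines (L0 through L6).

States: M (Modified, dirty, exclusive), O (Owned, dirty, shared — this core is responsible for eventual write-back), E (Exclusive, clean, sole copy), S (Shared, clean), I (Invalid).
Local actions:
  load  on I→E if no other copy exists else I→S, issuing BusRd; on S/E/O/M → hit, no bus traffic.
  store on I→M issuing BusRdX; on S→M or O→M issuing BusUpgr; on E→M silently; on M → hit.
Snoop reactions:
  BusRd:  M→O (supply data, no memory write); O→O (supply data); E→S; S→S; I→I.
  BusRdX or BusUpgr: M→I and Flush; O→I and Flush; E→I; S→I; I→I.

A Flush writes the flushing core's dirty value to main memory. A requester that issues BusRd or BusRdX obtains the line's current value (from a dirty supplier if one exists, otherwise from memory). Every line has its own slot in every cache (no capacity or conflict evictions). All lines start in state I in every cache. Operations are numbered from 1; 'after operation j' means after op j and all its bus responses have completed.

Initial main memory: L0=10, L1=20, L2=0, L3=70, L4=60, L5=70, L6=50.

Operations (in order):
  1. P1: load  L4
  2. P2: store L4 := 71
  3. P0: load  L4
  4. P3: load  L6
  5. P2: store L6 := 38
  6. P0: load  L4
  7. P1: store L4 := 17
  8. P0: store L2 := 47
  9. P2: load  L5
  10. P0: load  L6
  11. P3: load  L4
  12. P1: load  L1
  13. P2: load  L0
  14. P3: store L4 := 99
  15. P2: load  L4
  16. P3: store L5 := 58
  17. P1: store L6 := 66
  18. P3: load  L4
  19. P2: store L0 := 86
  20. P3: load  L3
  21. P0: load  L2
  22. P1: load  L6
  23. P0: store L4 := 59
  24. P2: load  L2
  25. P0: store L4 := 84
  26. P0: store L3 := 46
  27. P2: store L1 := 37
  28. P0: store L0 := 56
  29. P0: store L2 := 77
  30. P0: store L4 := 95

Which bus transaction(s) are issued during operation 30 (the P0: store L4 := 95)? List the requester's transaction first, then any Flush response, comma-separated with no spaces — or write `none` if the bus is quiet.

step 1: P1: load  L4  ⟶  IEII  (L4)  txn=BusRd  M[L4]=60
step 2: P2: store L4 := 71  ⟶  IIMI  (L4)  txn=BusRdX  M[L4]=60
step 3: P0: load  L4  ⟶  SIOI  (L4)  txn=BusRd  M[L4]=60
step 4: P3: load  L6  ⟶  IIIE  (L6)  txn=BusRd  M[L6]=50
step 5: P2: store L6 := 38  ⟶  IIMI  (L6)  txn=BusRdX  M[L6]=50
step 6: P0: load  L4  ⟶  SIOI  (L4)  txn=∅  M[L4]=60
step 7: P1: store L4 := 17  ⟶  IMII  (L4)  txn=BusRdX+Flush  M[L4]=71
step 8: P0: store L2 := 47  ⟶  MIII  (L2)  txn=BusRdX  M[L2]=0
step 9: P2: load  L5  ⟶  IIEI  (L5)  txn=BusRd  M[L5]=70
step 10: P0: load  L6  ⟶  SIOI  (L6)  txn=BusRd  M[L6]=50
step 11: P3: load  L4  ⟶  IOIS  (L4)  txn=BusRd  M[L4]=71
step 12: P1: load  L1  ⟶  IEII  (L1)  txn=BusRd  M[L1]=20
step 13: P2: load  L0  ⟶  IIEI  (L0)  txn=BusRd  M[L0]=10
step 14: P3: store L4 := 99  ⟶  IIIM  (L4)  txn=BusUpgr+Flush  M[L4]=17
step 15: P2: load  L4  ⟶  IISO  (L4)  txn=BusRd  M[L4]=17
step 16: P3: store L5 := 58  ⟶  IIIM  (L5)  txn=BusRdX  M[L5]=70
step 17: P1: store L6 := 66  ⟶  IMII  (L6)  txn=BusRdX+Flush  M[L6]=38
step 18: P3: load  L4  ⟶  IISO  (L4)  txn=∅  M[L4]=17
step 19: P2: store L0 := 86  ⟶  IIMI  (L0)  txn=∅  M[L0]=10
step 20: P3: load  L3  ⟶  IIIE  (L3)  txn=BusRd  M[L3]=70
step 21: P0: load  L2  ⟶  MIII  (L2)  txn=∅  M[L2]=0
step 22: P1: load  L6  ⟶  IMII  (L6)  txn=∅  M[L6]=38
step 23: P0: store L4 := 59  ⟶  MIII  (L4)  txn=BusRdX+Flush  M[L4]=99
step 24: P2: load  L2  ⟶  OISI  (L2)  txn=BusRd  M[L2]=0
step 25: P0: store L4 := 84  ⟶  MIII  (L4)  txn=∅  M[L4]=99
step 26: P0: store L3 := 46  ⟶  MIII  (L3)  txn=BusRdX  M[L3]=70
step 27: P2: store L1 := 37  ⟶  IIMI  (L1)  txn=BusRdX  M[L1]=20
step 28: P0: store L0 := 56  ⟶  MIII  (L0)  txn=BusRdX+Flush  M[L0]=86
step 29: P0: store L2 := 77  ⟶  MIII  (L2)  txn=BusUpgr  M[L2]=0
step 30: P0: store L4 := 95  ⟶  MIII  (L4)  txn=∅  M[L4]=99

bus = none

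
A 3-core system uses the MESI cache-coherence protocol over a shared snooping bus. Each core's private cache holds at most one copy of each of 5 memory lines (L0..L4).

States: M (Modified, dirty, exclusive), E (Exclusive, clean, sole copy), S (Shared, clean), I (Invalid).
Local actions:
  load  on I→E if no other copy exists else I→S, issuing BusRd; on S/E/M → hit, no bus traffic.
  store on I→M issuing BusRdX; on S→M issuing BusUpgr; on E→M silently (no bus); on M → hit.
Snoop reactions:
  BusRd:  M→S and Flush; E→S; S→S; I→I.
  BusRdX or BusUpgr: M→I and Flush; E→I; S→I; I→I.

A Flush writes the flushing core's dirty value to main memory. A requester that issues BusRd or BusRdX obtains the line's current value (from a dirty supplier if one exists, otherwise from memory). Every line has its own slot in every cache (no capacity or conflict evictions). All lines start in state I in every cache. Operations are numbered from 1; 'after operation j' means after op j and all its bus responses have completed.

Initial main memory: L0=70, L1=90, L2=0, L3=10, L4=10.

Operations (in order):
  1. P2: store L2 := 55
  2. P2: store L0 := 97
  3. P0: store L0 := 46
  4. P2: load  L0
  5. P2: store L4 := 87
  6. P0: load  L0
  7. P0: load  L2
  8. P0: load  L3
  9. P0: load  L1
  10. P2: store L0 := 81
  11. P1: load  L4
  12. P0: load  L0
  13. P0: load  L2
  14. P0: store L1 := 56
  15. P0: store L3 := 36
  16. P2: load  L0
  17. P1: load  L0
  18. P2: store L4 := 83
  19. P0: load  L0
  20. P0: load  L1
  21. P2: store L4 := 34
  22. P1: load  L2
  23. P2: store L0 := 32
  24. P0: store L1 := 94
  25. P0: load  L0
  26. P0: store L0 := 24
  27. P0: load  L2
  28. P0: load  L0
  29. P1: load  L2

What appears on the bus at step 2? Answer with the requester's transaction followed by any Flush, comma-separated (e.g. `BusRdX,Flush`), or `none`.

[1] P2: store L2 := 55 | P0:I, P1:I, P2:M(55) | bus: BusRdX
[2] P2: store L0 := 97 | P0:I, P1:I, P2:M(97) | bus: BusRdX
[3] P0: store L0 := 46 | P0:M(46), P1:I, P2:I | bus: BusRdX,Flush
[4] P2: load  L0 | P0:S(46), P1:I, P2:S(46) | bus: BusRd,Flush
[5] P2: store L4 := 87 | P0:I, P1:I, P2:M(87) | bus: BusRdX
[6] P0: load  L0 | P0:S(46), P1:I, P2:S(46) | bus: none
[7] P0: load  L2 | P0:S(55), P1:I, P2:S(55) | bus: BusRd,Flush
[8] P0: load  L3 | P0:E(10), P1:I, P2:I | bus: BusRd
[9] P0: load  L1 | P0:E(90), P1:I, P2:I | bus: BusRd
[10] P2: store L0 := 81 | P0:I, P1:I, P2:M(81) | bus: BusUpgr
[11] P1: load  L4 | P0:I, P1:S(87), P2:S(87) | bus: BusRd,Flush
[12] P0: load  L0 | P0:S(81), P1:I, P2:S(81) | bus: BusRd,Flush
[13] P0: load  L2 | P0:S(55), P1:I, P2:S(55) | bus: none
[14] P0: store L1 := 56 | P0:M(56), P1:I, P2:I | bus: none
[15] P0: store L3 := 36 | P0:M(36), P1:I, P2:I | bus: none
[16] P2: load  L0 | P0:S(81), P1:I, P2:S(81) | bus: none
[17] P1: load  L0 | P0:S(81), P1:S(81), P2:S(81) | bus: BusRd
[18] P2: store L4 := 83 | P0:I, P1:I, P2:M(83) | bus: BusUpgr
[19] P0: load  L0 | P0:S(81), P1:S(81), P2:S(81) | bus: none
[20] P0: load  L1 | P0:M(56), P1:I, P2:I | bus: none
[21] P2: store L4 := 34 | P0:I, P1:I, P2:M(34) | bus: none
[22] P1: load  L2 | P0:S(55), P1:S(55), P2:S(55) | bus: BusRd
[23] P2: store L0 := 32 | P0:I, P1:I, P2:M(32) | bus: BusUpgr
[24] P0: store L1 := 94 | P0:M(94), P1:I, P2:I | bus: none
[25] P0: load  L0 | P0:S(32), P1:I, P2:S(32) | bus: BusRd,Flush
[26] P0: store L0 := 24 | P0:M(24), P1:I, P2:I | bus: BusUpgr
[27] P0: load  L2 | P0:S(55), P1:S(55), P2:S(55) | bus: none
[28] P0: load  L0 | P0:M(24), P1:I, P2:I | bus: none
[29] P1: load  L2 | P0:S(55), P1:S(55), P2:S(55) | bus: none

bus = BusRdX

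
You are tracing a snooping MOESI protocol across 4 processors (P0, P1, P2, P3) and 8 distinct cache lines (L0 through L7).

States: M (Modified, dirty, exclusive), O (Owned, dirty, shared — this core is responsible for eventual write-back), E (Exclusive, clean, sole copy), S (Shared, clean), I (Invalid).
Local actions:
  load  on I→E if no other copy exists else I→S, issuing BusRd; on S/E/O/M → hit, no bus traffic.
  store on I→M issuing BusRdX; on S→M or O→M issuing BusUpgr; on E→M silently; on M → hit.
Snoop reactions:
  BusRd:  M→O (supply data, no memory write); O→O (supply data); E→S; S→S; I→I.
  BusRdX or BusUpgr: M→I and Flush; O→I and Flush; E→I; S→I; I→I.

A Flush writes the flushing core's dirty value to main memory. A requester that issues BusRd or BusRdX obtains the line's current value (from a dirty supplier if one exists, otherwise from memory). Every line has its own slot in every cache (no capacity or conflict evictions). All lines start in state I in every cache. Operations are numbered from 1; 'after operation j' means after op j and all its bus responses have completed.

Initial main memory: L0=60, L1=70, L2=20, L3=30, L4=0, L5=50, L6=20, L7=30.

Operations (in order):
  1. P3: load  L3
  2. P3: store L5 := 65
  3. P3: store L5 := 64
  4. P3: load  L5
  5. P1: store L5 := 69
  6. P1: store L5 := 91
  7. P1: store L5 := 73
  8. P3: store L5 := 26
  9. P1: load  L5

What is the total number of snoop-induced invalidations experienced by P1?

  op1 P3: load  L3 → I/I/I/E on L3; bus BusRd; mem=30
  op2 P3: store L5 := 65 → I/I/I/M on L5; bus BusRdX; mem=50
  op3 P3: store L5 := 64 → I/I/I/M on L5; bus (none); mem=50
  op4 P3: load  L5 → I/I/I/M on L5; bus (none); mem=50
  op5 P1: store L5 := 69 → I/M/I/I on L5; bus BusRdX Flush; mem=64
  op6 P1: store L5 := 91 → I/M/I/I on L5; bus (none); mem=64
  op7 P1: store L5 := 73 → I/M/I/I on L5; bus (none); mem=64
  op8 P3: store L5 := 26 → I/I/I/M on L5; bus BusRdX Flush; mem=73
  op9 P1: load  L5 → I/S/I/O on L5; bus BusRd; mem=73

invalidations = 1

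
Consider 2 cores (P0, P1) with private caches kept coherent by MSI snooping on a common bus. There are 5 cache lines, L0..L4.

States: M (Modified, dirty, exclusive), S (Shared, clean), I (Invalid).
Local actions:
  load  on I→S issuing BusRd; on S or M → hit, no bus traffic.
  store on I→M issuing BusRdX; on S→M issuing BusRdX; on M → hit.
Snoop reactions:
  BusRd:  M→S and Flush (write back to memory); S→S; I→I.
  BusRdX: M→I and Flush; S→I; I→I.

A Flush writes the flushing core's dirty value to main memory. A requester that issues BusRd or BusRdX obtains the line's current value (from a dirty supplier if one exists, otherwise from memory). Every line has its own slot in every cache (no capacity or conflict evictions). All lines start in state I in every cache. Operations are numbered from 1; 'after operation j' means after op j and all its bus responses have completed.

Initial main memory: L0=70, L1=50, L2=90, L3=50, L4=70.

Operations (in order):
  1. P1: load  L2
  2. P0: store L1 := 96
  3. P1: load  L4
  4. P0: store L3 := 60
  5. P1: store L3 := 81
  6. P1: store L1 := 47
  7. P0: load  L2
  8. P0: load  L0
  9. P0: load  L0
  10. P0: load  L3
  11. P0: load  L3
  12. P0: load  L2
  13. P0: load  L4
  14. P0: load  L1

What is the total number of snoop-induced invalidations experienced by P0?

1. P1: load  L2  bus=[BusRd]  L2: P0=I P1=S  mem[L2]=90
2. P0: store L1 := 96  bus=[BusRdX]  L1: P0=M P1=I  mem[L1]=50
3. P1: load  L4  bus=[BusRd]  L4: P0=I P1=S  mem[L4]=70
4. P0: store L3 := 60  bus=[BusRdX]  L3: P0=M P1=I  mem[L3]=50
5. P1: store L3 := 81  bus=[BusRdX,Flush]  L3: P0=I P1=M  mem[L3]=60
6. P1: store L1 := 47  bus=[BusRdX,Flush]  L1: P0=I P1=M  mem[L1]=96
7. P0: load  L2  bus=[BusRd]  L2: P0=S P1=S  mem[L2]=90
8. P0: load  L0  bus=[BusRd]  L0: P0=S P1=I  mem[L0]=70
9. P0: load  L0  bus=[-]  L0: P0=S P1=I  mem[L0]=70
10. P0: load  L3  bus=[BusRd,Flush]  L3: P0=S P1=S  mem[L3]=81
11. P0: load  L3  bus=[-]  L3: P0=S P1=S  mem[L3]=81
12. P0: load  L2  bus=[-]  L2: P0=S P1=S  mem[L2]=90
13. P0: load  L4  bus=[BusRd]  L4: P0=S P1=S  mem[L4]=70
14. P0: load  L1  bus=[BusRd,Flush]  L1: P0=S P1=S  mem[L1]=47

invalidations = 2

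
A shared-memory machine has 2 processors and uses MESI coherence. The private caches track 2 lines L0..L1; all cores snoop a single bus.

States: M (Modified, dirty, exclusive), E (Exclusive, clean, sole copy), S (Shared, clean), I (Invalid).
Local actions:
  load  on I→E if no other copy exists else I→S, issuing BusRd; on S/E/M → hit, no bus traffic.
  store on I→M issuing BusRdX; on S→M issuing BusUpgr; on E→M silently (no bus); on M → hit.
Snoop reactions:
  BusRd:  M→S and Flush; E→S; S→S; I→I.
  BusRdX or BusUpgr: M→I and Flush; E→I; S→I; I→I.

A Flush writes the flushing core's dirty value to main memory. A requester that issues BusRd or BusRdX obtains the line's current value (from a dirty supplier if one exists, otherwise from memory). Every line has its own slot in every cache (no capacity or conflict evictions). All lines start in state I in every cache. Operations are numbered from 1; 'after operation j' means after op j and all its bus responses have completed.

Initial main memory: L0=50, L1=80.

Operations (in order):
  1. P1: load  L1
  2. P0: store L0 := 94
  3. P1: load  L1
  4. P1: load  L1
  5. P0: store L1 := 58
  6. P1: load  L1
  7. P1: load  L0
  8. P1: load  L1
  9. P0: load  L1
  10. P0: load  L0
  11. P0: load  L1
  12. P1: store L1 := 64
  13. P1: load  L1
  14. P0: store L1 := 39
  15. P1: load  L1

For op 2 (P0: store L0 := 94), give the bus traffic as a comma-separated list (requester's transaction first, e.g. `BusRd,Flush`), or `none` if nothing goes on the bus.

bus = BusRdX

[1] P1: load  L1 | P0:I, P1:E(80) | bus: BusRd
[2] P0: store L0 := 94 | P0:M(94), P1:I | bus: BusRdX
[3] P1: load  L1 | P0:I, P1:E(80) | bus: none
[4] P1: load  L1 | P0:I, P1:E(80) | bus: none
[5] P0: store L1 := 58 | P0:M(58), P1:I | bus: BusRdX
[6] P1: load  L1 | P0:S(58), P1:S(58) | bus: BusRd,Flush
[7] P1: load  L0 | P0:S(94), P1:S(94) | bus: BusRd,Flush
[8] P1: load  L1 | P0:S(58), P1:S(58) | bus: none
[9] P0: load  L1 | P0:S(58), P1:S(58) | bus: none
[10] P0: load  L0 | P0:S(94), P1:S(94) | bus: none
[11] P0: load  L1 | P0:S(58), P1:S(58) | bus: none
[12] P1: store L1 := 64 | P0:I, P1:M(64) | bus: BusUpgr
[13] P1: load  L1 | P0:I, P1:M(64) | bus: none
[14] P0: store L1 := 39 | P0:M(39), P1:I | bus: BusRdX,Flush
[15] P1: load  L1 | P0:S(39), P1:S(39) | bus: BusRd,Flush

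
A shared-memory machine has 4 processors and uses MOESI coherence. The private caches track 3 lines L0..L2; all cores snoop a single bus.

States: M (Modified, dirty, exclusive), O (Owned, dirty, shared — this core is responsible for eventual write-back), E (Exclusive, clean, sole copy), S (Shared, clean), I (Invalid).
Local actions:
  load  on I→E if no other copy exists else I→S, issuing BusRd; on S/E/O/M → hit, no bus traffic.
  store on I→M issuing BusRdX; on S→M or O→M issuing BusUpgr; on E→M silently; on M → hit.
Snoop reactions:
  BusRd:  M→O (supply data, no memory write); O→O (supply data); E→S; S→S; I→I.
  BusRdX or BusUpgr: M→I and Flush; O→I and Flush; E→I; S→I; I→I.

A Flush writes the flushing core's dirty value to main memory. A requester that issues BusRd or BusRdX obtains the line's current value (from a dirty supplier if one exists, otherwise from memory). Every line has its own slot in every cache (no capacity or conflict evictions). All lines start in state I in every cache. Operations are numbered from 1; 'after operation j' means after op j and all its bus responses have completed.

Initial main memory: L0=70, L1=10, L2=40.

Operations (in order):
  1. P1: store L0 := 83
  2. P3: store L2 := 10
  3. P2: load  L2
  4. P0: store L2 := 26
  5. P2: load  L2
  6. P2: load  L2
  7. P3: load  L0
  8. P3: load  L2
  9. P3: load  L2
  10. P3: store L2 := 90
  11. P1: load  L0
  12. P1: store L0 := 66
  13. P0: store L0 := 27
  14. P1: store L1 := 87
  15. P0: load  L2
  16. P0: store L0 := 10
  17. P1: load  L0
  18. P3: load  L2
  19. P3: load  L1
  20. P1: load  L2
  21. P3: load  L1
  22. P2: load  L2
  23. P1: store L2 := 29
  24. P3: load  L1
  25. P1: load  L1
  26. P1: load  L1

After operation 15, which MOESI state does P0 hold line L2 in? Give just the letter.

[1] P1: store L0 := 83 | P0:I, P1:M(83), P2:I, P3:I | bus: BusRdX
[2] P3: store L2 := 10 | P0:I, P1:I, P2:I, P3:M(10) | bus: BusRdX
[3] P2: load  L2 | P0:I, P1:I, P2:S(10), P3:O(10) | bus: BusRd
[4] P0: store L2 := 26 | P0:M(26), P1:I, P2:I, P3:I | bus: BusRdX,Flush
[5] P2: load  L2 | P0:O(26), P1:I, P2:S(26), P3:I | bus: BusRd
[6] P2: load  L2 | P0:O(26), P1:I, P2:S(26), P3:I | bus: none
[7] P3: load  L0 | P0:I, P1:O(83), P2:I, P3:S(83) | bus: BusRd
[8] P3: load  L2 | P0:O(26), P1:I, P2:S(26), P3:S(26) | bus: BusRd
[9] P3: load  L2 | P0:O(26), P1:I, P2:S(26), P3:S(26) | bus: none
[10] P3: store L2 := 90 | P0:I, P1:I, P2:I, P3:M(90) | bus: BusUpgr,Flush
[11] P1: load  L0 | P0:I, P1:O(83), P2:I, P3:S(83) | bus: none
[12] P1: store L0 := 66 | P0:I, P1:M(66), P2:I, P3:I | bus: BusUpgr
[13] P0: store L0 := 27 | P0:M(27), P1:I, P2:I, P3:I | bus: BusRdX,Flush
[14] P1: store L1 := 87 | P0:I, P1:M(87), P2:I, P3:I | bus: BusRdX
[15] P0: load  L2 | P0:S(90), P1:I, P2:I, P3:O(90) | bus: BusRd
[16] P0: store L0 := 10 | P0:M(10), P1:I, P2:I, P3:I | bus: none
[17] P1: load  L0 | P0:O(10), P1:S(10), P2:I, P3:I | bus: BusRd
[18] P3: load  L2 | P0:S(90), P1:I, P2:I, P3:O(90) | bus: none
[19] P3: load  L1 | P0:I, P1:O(87), P2:I, P3:S(87) | bus: BusRd
[20] P1: load  L2 | P0:S(90), P1:S(90), P2:I, P3:O(90) | bus: BusRd
[21] P3: load  L1 | P0:I, P1:O(87), P2:I, P3:S(87) | bus: none
[22] P2: load  L2 | P0:S(90), P1:S(90), P2:S(90), P3:O(90) | bus: BusRd
[23] P1: store L2 := 29 | P0:I, P1:M(29), P2:I, P3:I | bus: BusUpgr,Flush
[24] P3: load  L1 | P0:I, P1:O(87), P2:I, P3:S(87) | bus: none
[25] P1: load  L1 | P0:I, P1:O(87), P2:I, P3:S(87) | bus: none
[26] P1: load  L1 | P0:I, P1:O(87), P2:I, P3:S(87) | bus: none

state = S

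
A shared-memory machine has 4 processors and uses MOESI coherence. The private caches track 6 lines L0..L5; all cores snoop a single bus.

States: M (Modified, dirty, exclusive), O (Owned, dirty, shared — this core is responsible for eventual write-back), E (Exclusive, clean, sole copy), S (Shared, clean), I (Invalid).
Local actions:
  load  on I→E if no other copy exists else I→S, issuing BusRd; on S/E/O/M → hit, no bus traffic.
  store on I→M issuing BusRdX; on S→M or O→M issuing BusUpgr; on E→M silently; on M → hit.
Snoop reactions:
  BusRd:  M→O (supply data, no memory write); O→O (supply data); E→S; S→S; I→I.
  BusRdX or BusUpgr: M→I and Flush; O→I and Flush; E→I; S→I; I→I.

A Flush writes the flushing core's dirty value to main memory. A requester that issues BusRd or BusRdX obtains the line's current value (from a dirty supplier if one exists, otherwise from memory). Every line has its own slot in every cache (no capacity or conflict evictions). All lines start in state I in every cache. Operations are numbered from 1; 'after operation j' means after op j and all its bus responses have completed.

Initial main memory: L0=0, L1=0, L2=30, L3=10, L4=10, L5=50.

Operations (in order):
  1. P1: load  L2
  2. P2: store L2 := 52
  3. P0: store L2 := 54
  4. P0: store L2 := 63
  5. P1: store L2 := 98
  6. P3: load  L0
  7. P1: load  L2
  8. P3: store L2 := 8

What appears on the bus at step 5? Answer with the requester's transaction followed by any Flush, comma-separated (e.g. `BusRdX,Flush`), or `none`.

bus = BusRdX,Flush

[1] P1: load  L2 | P0:I, P1:E(30), P2:I, P3:I | bus: BusRd
[2] P2: store L2 := 52 | P0:I, P1:I, P2:M(52), P3:I | bus: BusRdX
[3] P0: store L2 := 54 | P0:M(54), P1:I, P2:I, P3:I | bus: BusRdX,Flush
[4] P0: store L2 := 63 | P0:M(63), P1:I, P2:I, P3:I | bus: none
[5] P1: store L2 := 98 | P0:I, P1:M(98), P2:I, P3:I | bus: BusRdX,Flush
[6] P3: load  L0 | P0:I, P1:I, P2:I, P3:E(0) | bus: BusRd
[7] P1: load  L2 | P0:I, P1:M(98), P2:I, P3:I | bus: none
[8] P3: store L2 := 8 | P0:I, P1:I, P2:I, P3:M(8) | bus: BusRdX,Flush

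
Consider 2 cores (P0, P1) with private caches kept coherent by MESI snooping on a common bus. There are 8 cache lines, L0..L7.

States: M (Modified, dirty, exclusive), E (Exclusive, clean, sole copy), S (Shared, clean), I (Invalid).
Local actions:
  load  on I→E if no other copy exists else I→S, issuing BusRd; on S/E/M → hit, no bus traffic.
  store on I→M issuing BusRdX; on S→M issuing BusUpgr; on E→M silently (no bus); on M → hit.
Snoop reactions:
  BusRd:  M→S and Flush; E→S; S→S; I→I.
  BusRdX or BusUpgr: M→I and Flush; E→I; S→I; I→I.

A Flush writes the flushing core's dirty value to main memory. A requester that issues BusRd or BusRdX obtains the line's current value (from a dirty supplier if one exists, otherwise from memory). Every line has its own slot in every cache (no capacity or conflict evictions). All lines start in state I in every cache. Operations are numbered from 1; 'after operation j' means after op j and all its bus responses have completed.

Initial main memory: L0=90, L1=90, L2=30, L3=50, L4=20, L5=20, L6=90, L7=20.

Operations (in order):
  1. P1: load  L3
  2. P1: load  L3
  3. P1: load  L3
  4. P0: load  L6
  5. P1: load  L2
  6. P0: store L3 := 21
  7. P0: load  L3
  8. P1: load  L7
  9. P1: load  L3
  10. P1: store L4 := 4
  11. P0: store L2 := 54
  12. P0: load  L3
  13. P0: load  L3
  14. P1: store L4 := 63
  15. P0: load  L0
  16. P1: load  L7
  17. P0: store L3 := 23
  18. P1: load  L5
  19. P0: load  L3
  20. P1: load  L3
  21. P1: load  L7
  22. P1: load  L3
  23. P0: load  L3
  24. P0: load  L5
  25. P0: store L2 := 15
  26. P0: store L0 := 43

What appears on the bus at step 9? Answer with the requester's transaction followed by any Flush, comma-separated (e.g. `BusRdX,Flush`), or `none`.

bus = BusRd,Flush

1. P1: load  L3  bus=[BusRd]  L3: P0=I P1=E  mem[L3]=50
2. P1: load  L3  bus=[-]  L3: P0=I P1=E  mem[L3]=50
3. P1: load  L3  bus=[-]  L3: P0=I P1=E  mem[L3]=50
4. P0: load  L6  bus=[BusRd]  L6: P0=E P1=I  mem[L6]=90
5. P1: load  L2  bus=[BusRd]  L2: P0=I P1=E  mem[L2]=30
6. P0: store L3 := 21  bus=[BusRdX]  L3: P0=M P1=I  mem[L3]=50
7. P0: load  L3  bus=[-]  L3: P0=M P1=I  mem[L3]=50
8. P1: load  L7  bus=[BusRd]  L7: P0=I P1=E  mem[L7]=20
9. P1: load  L3  bus=[BusRd,Flush]  L3: P0=S P1=S  mem[L3]=21
10. P1: store L4 := 4  bus=[BusRdX]  L4: P0=I P1=M  mem[L4]=20
11. P0: store L2 := 54  bus=[BusRdX]  L2: P0=M P1=I  mem[L2]=30
12. P0: load  L3  bus=[-]  L3: P0=S P1=S  mem[L3]=21
13. P0: load  L3  bus=[-]  L3: P0=S P1=S  mem[L3]=21
14. P1: store L4 := 63  bus=[-]  L4: P0=I P1=M  mem[L4]=20
15. P0: load  L0  bus=[BusRd]  L0: P0=E P1=I  mem[L0]=90
16. P1: load  L7  bus=[-]  L7: P0=I P1=E  mem[L7]=20
17. P0: store L3 := 23  bus=[BusUpgr]  L3: P0=M P1=I  mem[L3]=21
18. P1: load  L5  bus=[BusRd]  L5: P0=I P1=E  mem[L5]=20
19. P0: load  L3  bus=[-]  L3: P0=M P1=I  mem[L3]=21
20. P1: load  L3  bus=[BusRd,Flush]  L3: P0=S P1=S  mem[L3]=23
21. P1: load  L7  bus=[-]  L7: P0=I P1=E  mem[L7]=20
22. P1: load  L3  bus=[-]  L3: P0=S P1=S  mem[L3]=23
23. P0: load  L3  bus=[-]  L3: P0=S P1=S  mem[L3]=23
24. P0: load  L5  bus=[BusRd]  L5: P0=S P1=S  mem[L5]=20
25. P0: store L2 := 15  bus=[-]  L2: P0=M P1=I  mem[L2]=30
26. P0: store L0 := 43  bus=[-]  L0: P0=M P1=I  mem[L0]=90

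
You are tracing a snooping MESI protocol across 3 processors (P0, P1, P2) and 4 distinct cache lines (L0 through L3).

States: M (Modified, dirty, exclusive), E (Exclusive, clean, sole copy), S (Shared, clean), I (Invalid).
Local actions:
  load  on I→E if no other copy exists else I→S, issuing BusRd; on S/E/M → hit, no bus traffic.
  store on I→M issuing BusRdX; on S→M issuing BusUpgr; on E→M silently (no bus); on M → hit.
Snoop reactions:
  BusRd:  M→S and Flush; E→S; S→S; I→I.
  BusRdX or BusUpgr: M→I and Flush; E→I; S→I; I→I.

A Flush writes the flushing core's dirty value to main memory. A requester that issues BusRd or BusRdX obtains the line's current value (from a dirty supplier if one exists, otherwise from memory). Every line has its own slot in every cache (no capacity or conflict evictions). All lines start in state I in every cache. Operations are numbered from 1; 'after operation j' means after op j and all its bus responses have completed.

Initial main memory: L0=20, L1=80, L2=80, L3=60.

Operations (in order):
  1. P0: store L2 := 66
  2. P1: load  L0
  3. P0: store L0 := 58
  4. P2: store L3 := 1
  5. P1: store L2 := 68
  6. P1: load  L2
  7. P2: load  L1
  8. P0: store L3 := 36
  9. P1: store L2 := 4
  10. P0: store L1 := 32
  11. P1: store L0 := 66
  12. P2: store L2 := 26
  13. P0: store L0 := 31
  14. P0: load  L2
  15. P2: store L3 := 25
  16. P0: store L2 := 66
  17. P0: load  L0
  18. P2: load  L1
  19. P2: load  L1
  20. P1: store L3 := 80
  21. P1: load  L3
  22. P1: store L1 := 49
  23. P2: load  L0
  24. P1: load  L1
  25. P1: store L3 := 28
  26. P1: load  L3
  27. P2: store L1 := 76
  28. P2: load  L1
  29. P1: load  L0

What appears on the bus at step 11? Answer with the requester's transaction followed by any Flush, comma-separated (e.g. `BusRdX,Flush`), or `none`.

[1] P0: store L2 := 66 | P0:M(66), P1:I, P2:I | bus: BusRdX
[2] P1: load  L0 | P0:I, P1:E(20), P2:I | bus: BusRd
[3] P0: store L0 := 58 | P0:M(58), P1:I, P2:I | bus: BusRdX
[4] P2: store L3 := 1 | P0:I, P1:I, P2:M(1) | bus: BusRdX
[5] P1: store L2 := 68 | P0:I, P1:M(68), P2:I | bus: BusRdX,Flush
[6] P1: load  L2 | P0:I, P1:M(68), P2:I | bus: none
[7] P2: load  L1 | P0:I, P1:I, P2:E(80) | bus: BusRd
[8] P0: store L3 := 36 | P0:M(36), P1:I, P2:I | bus: BusRdX,Flush
[9] P1: store L2 := 4 | P0:I, P1:M(4), P2:I | bus: none
[10] P0: store L1 := 32 | P0:M(32), P1:I, P2:I | bus: BusRdX
[11] P1: store L0 := 66 | P0:I, P1:M(66), P2:I | bus: BusRdX,Flush
[12] P2: store L2 := 26 | P0:I, P1:I, P2:M(26) | bus: BusRdX,Flush
[13] P0: store L0 := 31 | P0:M(31), P1:I, P2:I | bus: BusRdX,Flush
[14] P0: load  L2 | P0:S(26), P1:I, P2:S(26) | bus: BusRd,Flush
[15] P2: store L3 := 25 | P0:I, P1:I, P2:M(25) | bus: BusRdX,Flush
[16] P0: store L2 := 66 | P0:M(66), P1:I, P2:I | bus: BusUpgr
[17] P0: load  L0 | P0:M(31), P1:I, P2:I | bus: none
[18] P2: load  L1 | P0:S(32), P1:I, P2:S(32) | bus: BusRd,Flush
[19] P2: load  L1 | P0:S(32), P1:I, P2:S(32) | bus: none
[20] P1: store L3 := 80 | P0:I, P1:M(80), P2:I | bus: BusRdX,Flush
[21] P1: load  L3 | P0:I, P1:M(80), P2:I | bus: none
[22] P1: store L1 := 49 | P0:I, P1:M(49), P2:I | bus: BusRdX
[23] P2: load  L0 | P0:S(31), P1:I, P2:S(31) | bus: BusRd,Flush
[24] P1: load  L1 | P0:I, P1:M(49), P2:I | bus: none
[25] P1: store L3 := 28 | P0:I, P1:M(28), P2:I | bus: none
[26] P1: load  L3 | P0:I, P1:M(28), P2:I | bus: none
[27] P2: store L1 := 76 | P0:I, P1:I, P2:M(76) | bus: BusRdX,Flush
[28] P2: load  L1 | P0:I, P1:I, P2:M(76) | bus: none
[29] P1: load  L0 | P0:S(31), P1:S(31), P2:S(31) | bus: BusRd

bus = BusRdX,Flush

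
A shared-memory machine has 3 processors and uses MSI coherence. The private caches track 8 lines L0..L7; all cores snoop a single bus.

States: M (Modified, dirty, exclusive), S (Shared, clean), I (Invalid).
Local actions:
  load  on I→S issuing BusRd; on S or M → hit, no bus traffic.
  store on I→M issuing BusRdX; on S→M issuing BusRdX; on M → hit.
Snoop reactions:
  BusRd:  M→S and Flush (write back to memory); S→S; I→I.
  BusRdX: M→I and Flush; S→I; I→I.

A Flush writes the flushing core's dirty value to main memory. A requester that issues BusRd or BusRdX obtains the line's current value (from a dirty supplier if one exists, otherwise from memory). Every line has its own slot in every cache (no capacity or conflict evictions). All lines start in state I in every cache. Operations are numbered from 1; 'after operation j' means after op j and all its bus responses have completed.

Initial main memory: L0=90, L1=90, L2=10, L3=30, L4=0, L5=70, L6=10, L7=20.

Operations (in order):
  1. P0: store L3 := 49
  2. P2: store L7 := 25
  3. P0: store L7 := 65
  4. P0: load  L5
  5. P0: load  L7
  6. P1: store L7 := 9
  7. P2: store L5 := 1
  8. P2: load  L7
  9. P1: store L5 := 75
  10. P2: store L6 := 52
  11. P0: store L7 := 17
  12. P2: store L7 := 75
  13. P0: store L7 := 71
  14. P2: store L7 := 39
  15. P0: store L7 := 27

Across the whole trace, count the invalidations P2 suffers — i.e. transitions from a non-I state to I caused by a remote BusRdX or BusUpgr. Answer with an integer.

[1] P0: store L3 := 49 | P0:M(49), P1:I, P2:I | bus: BusRdX
[2] P2: store L7 := 25 | P0:I, P1:I, P2:M(25) | bus: BusRdX
[3] P0: store L7 := 65 | P0:M(65), P1:I, P2:I | bus: BusRdX,Flush
[4] P0: load  L5 | P0:S(70), P1:I, P2:I | bus: BusRd
[5] P0: load  L7 | P0:M(65), P1:I, P2:I | bus: none
[6] P1: store L7 := 9 | P0:I, P1:M(9), P2:I | bus: BusRdX,Flush
[7] P2: store L5 := 1 | P0:I, P1:I, P2:M(1) | bus: BusRdX
[8] P2: load  L7 | P0:I, P1:S(9), P2:S(9) | bus: BusRd,Flush
[9] P1: store L5 := 75 | P0:I, P1:M(75), P2:I | bus: BusRdX,Flush
[10] P2: store L6 := 52 | P0:I, P1:I, P2:M(52) | bus: BusRdX
[11] P0: store L7 := 17 | P0:M(17), P1:I, P2:I | bus: BusRdX
[12] P2: store L7 := 75 | P0:I, P1:I, P2:M(75) | bus: BusRdX,Flush
[13] P0: store L7 := 71 | P0:M(71), P1:I, P2:I | bus: BusRdX,Flush
[14] P2: store L7 := 39 | P0:I, P1:I, P2:M(39) | bus: BusRdX,Flush
[15] P0: store L7 := 27 | P0:M(27), P1:I, P2:I | bus: BusRdX,Flush

invalidations = 5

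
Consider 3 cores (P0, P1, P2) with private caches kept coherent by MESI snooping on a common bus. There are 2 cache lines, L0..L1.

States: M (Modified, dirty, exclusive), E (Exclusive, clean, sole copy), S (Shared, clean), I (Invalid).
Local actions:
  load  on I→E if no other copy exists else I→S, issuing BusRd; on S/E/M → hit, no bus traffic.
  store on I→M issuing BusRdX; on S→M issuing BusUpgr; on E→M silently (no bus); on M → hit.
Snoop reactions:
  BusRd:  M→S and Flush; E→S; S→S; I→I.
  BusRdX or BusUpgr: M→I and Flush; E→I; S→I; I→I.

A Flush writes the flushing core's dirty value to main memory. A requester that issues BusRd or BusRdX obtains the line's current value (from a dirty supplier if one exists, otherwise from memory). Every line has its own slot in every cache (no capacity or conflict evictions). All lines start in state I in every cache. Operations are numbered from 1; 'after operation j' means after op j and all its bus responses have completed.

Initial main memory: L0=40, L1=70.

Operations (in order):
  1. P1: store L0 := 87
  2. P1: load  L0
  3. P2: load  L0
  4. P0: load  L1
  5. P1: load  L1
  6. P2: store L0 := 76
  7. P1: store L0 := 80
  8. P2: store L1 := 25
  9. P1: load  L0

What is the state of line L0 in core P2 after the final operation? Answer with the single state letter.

state = I

  op1 P1: store L0 := 87 → I/M/I on L0; bus BusRdX; mem=40
  op2 P1: load  L0 → I/M/I on L0; bus (none); mem=40
  op3 P2: load  L0 → I/S/S on L0; bus BusRd Flush; mem=87
  op4 P0: load  L1 → E/I/I on L1; bus BusRd; mem=70
  op5 P1: load  L1 → S/S/I on L1; bus BusRd; mem=70
  op6 P2: store L0 := 76 → I/I/M on L0; bus BusUpgr; mem=87
  op7 P1: store L0 := 80 → I/M/I on L0; bus BusRdX Flush; mem=76
  op8 P2: store L1 := 25 → I/I/M on L1; bus BusRdX; mem=70
  op9 P1: load  L0 → I/M/I on L0; bus (none); mem=76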